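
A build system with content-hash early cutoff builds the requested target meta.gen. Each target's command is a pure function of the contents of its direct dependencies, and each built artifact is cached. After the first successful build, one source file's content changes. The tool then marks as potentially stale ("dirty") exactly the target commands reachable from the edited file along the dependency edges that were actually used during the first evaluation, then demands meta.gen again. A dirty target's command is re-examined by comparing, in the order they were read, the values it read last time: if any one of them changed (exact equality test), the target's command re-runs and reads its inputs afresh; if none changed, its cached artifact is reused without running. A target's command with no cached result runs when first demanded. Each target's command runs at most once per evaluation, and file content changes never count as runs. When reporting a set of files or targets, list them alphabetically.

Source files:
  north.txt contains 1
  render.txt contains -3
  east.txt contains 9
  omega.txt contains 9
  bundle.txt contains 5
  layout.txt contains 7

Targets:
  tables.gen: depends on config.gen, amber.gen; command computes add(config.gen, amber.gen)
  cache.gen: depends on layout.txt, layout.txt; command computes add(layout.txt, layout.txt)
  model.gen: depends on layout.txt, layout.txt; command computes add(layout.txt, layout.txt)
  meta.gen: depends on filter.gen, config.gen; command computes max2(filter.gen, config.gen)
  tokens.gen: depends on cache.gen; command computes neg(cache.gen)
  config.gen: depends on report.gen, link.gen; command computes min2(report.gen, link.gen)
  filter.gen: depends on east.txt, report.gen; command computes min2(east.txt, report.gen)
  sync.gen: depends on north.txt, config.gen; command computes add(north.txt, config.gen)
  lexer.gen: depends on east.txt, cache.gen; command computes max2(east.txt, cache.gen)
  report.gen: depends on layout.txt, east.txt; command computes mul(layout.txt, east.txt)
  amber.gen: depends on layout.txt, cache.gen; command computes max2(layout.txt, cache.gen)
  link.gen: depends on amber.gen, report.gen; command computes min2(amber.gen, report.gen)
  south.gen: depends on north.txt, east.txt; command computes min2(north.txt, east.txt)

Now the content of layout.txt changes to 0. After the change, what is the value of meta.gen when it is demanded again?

New value of meta.gen: 0.

First evaluation (everything demanded from the output):
  cache.gen = add(7, 7) = 14
  amber.gen = max2(7, 14) = 14
  report.gen = mul(7, 9) = 63
  filter.gen = min2(9, 63) = 9
  link.gen = min2(14, 63) = 14
  config.gen = min2(63, 14) = 14
  meta.gen = max2(9, 14) = 14

Propagation after the edit:
  cache.gen: runs — layout.txt 7->0; layout.txt 7->0; result 0.
  amber.gen: runs — layout.txt 7->0; cache.gen 14->0; result 0.
  report.gen: runs — layout.txt 7->0; result 0.
  filter.gen: runs — report.gen 63->0; result 0.
  link.gen: runs — amber.gen 14->0; report.gen 63->0; result 0.
  config.gen: runs — report.gen 63->0; link.gen 14->0; result 0.
  meta.gen: runs — filter.gen 9->0; config.gen 14->0; result 0.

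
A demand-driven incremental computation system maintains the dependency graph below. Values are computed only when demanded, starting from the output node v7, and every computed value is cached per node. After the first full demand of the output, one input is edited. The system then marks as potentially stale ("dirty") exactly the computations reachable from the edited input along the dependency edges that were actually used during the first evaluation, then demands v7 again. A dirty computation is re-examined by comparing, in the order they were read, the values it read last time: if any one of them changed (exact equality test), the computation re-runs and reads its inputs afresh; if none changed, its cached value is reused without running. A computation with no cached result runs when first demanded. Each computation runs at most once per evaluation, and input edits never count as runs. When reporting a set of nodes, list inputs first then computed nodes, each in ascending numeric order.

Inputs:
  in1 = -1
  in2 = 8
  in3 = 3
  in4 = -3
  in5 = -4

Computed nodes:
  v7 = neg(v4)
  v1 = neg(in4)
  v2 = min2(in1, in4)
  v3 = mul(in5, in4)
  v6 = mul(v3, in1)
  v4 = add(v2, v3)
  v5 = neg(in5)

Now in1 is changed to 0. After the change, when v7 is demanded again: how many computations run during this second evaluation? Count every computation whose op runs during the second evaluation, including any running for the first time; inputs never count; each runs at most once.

Computations that run: v2 — 1 in total.
Key observation: the change is absorbed at v2 — it re-runs but produces the same value, and the output's value is unchanged.

First evaluation (everything demanded from the output):
  v2 = min2(-1, -3) = -3
  v3 = mul(-4, -3) = 12
  v4 = add(-3, 12) = 9
  v7 = neg(9) = -9

Propagation after the edit:
  v2: runs — in1 -1->0; result -3 (same value as before).
  v4: checked — values it read are unchanged (v2 unchanged, v3 unchanged); reused cached 9 without running.
  v7: checked — values it read are unchanged (v4 unchanged); reused cached -9 without running.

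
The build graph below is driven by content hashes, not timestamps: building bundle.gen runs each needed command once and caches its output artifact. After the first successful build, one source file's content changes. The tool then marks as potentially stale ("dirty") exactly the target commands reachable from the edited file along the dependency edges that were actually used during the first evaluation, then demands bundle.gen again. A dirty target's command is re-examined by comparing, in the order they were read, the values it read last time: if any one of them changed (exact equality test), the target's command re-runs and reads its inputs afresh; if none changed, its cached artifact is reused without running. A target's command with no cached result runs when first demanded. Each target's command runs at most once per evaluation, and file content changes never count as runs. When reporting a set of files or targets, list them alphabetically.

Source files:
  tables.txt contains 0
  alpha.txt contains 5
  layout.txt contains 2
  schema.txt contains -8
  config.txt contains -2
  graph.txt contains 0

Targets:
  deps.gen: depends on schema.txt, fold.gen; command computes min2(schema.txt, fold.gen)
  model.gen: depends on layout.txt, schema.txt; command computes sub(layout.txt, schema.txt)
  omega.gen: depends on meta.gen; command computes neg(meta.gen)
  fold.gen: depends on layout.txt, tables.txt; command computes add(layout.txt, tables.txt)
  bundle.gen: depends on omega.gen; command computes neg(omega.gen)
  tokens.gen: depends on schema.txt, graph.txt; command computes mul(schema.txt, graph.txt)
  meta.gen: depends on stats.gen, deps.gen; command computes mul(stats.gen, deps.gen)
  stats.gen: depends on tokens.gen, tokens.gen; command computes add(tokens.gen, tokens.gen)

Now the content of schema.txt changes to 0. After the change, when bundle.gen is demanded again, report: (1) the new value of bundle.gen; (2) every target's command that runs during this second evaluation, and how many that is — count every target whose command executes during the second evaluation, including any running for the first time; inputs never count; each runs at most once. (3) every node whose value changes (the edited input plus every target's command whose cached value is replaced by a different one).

Initial pass — values computed on the first demand:
  fold.gen = add(2, 0) = 2
  deps.gen = min2(-8, 2) = -8
  tokens.gen = mul(-8, 0) = 0
  stats.gen = add(0, 0) = 0
  meta.gen = mul(0, -8) = 0
  omega.gen = neg(0) = 0
  bundle.gen = neg(0) = 0

Second demand — change propagation:
  deps.gen: re-runs because schema.txt -8->0; new result 0.
  tokens.gen: re-runs because schema.txt -8->0; new result 0 (unchanged).
  stats.gen: re-examined; everything it read last time is the same (tokens.gen unchanged, tokens.gen unchanged) — cache 0 kept, no run.
  meta.gen: re-runs because deps.gen -8->0; new result 0 (unchanged).
  omega.gen: re-examined; everything it read last time is the same (meta.gen unchanged) — cache 0 kept, no run.
  bundle.gen: re-examined; everything it read last time is the same (omega.gen unchanged) — cache 0 kept, no run.

The important point: at stats.gen every value read last time is unchanged, so the dirty flag clears without a run.

bundle.gen now evaluates to 0.
Run set: deps.gen, meta.gen, tokens.gen (3 run).
Changed values: deps.gen, schema.txt.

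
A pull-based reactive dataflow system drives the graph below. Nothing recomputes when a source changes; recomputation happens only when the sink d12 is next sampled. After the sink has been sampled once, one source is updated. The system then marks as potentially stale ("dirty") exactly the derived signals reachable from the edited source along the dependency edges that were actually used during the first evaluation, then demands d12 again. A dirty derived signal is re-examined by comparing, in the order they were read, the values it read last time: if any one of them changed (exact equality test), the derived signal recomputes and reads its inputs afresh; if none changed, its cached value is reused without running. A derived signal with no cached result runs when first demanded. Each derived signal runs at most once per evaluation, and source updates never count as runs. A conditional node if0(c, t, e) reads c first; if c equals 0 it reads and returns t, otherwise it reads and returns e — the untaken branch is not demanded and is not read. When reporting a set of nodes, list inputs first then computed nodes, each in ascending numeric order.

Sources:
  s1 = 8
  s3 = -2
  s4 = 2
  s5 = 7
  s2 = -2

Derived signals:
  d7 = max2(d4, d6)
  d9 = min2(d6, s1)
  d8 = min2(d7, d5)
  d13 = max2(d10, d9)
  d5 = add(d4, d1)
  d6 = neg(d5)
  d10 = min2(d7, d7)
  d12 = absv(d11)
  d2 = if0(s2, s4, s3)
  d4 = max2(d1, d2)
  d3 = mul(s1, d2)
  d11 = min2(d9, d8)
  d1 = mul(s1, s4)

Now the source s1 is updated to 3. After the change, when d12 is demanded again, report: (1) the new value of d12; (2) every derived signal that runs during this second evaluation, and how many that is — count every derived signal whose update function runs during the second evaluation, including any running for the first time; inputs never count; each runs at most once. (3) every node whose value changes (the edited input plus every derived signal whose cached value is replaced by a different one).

First evaluation (everything demanded from the output):
  d1 = mul(8, 2) = 16
  d2 = if0(s2=-2 -> else branch s3) = -2
  d4 = max2(16, -2) = 16
  d5 = add(16, 16) = 32
  d6 = neg(32) = -32
  d7 = max2(16, -32) = 16
  d8 = min2(16, 32) = 16
  d9 = min2(-32, 8) = -32
  d11 = min2(-32, 16) = -32
  d12 = absv(-32) = 32

Propagation after the edit:
  d1: runs — s1 8->3; result 6.
  d4: runs — d1 16->6; result 6.
  d5: runs — d4 16->6; d1 16->6; result 12.
  d6: runs — d5 32->12; result -12.
  d7: runs — d4 16->6; d6 -32->-12; result 6.
  d8: runs — d7 16->6; d5 32->12; result 6.
  d9: runs — d6 -32->-12; s1 8->3; result -12.
  d11: runs — d9 -32->-12; d8 16->6; result -12.
  d12: runs — d11 -32->-12; result 12.

New value of d12: 12.
Derived signals that run: d1, d4, d5, d6, d7, d8, d9, d11, d12 — 9 in total.
Values that change: s1, d1, d4, d5, d6, d7, d8, d9, d11, d12.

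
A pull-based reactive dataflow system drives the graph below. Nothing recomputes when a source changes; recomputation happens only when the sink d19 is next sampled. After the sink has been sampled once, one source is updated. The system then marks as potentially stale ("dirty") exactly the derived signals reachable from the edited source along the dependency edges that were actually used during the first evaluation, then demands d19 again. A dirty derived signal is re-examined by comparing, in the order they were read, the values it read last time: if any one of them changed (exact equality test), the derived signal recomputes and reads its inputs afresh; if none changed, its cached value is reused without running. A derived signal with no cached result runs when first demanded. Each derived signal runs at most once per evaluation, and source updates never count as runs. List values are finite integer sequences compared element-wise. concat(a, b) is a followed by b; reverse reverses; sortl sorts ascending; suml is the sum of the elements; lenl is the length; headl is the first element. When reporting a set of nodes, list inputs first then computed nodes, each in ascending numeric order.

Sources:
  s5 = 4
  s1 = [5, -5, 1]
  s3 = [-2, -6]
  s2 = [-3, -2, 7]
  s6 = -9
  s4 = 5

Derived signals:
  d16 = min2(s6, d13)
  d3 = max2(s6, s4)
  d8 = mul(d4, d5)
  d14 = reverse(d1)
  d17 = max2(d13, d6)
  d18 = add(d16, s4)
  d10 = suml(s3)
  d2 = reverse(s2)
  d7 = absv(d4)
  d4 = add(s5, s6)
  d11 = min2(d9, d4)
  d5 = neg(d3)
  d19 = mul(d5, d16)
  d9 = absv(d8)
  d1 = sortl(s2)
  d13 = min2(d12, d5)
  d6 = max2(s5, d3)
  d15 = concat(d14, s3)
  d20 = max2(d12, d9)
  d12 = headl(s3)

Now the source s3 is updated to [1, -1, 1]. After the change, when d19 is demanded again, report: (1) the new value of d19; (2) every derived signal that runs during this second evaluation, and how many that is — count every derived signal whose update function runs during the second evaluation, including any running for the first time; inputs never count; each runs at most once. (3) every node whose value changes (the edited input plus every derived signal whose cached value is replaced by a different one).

New value of d19: 45.
Derived signals that run: d12, d13 — 2 in total.
Values that change: s3, d12.
Key observation: the change is absorbed at d13 — it re-runs but produces the same value, and the output's value is unchanged.

First evaluation (everything demanded from the output):
  d3 = max2(-9, 5) = 5
  d5 = neg(5) = -5
  d12 = headl([-2, -6]) = -2
  d13 = min2(-2, -5) = -5
  d16 = min2(-9, -5) = -9
  d19 = mul(-5, -9) = 45

Propagation after the edit:
  d12: runs — s3 [-2, -6]->[1, -1, 1]; result 1.
  d13: runs — d12 -2->1; result -5 (same value as before).
  d16: checked — values it read are unchanged (s6 unchanged, d13 unchanged); reused cached -9 without running.
  d19: checked — values it read are unchanged (d5 unchanged, d16 unchanged); reused cached 45 without running.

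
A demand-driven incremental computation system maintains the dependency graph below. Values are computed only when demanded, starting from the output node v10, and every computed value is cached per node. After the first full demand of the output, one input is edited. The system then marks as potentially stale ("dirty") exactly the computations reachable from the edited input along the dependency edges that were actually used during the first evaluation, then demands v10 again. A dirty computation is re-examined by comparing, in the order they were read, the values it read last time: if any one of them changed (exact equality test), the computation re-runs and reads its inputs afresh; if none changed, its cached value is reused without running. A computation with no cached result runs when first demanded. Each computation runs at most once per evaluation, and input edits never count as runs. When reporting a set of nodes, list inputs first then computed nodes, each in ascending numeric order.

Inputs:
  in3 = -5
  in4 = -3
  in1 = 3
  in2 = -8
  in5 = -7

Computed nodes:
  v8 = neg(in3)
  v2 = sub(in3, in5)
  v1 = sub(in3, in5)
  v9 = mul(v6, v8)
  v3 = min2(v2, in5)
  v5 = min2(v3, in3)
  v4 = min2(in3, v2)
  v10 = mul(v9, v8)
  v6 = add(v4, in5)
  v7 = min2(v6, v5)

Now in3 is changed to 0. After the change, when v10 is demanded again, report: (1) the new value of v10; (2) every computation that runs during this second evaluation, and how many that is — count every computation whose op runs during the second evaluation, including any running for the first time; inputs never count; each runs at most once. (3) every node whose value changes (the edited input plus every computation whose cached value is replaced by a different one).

New value of v10: 0.
Computations that run: v2, v4, v6, v8, v9, v10 — 6 in total.
Values that change: in3, v2, v4, v6, v8, v9, v10.

First evaluation (everything demanded from the output):
  v2 = sub(-5, -7) = 2
  v4 = min2(-5, 2) = -5
  v6 = add(-5, -7) = -12
  v8 = neg(-5) = 5
  v9 = mul(-12, 5) = -60
  v10 = mul(-60, 5) = -300

Propagation after the edit:
  v2: runs — in3 -5->0; result 7.
  v4: runs — in3 -5->0; v2 2->7; result 0.
  v6: runs — v4 -5->0; result -7.
  v8: runs — in3 -5->0; result 0.
  v9: runs — v6 -12->-7; v8 5->0; result 0.
  v10: runs — v9 -60->0; v8 5->0; result 0.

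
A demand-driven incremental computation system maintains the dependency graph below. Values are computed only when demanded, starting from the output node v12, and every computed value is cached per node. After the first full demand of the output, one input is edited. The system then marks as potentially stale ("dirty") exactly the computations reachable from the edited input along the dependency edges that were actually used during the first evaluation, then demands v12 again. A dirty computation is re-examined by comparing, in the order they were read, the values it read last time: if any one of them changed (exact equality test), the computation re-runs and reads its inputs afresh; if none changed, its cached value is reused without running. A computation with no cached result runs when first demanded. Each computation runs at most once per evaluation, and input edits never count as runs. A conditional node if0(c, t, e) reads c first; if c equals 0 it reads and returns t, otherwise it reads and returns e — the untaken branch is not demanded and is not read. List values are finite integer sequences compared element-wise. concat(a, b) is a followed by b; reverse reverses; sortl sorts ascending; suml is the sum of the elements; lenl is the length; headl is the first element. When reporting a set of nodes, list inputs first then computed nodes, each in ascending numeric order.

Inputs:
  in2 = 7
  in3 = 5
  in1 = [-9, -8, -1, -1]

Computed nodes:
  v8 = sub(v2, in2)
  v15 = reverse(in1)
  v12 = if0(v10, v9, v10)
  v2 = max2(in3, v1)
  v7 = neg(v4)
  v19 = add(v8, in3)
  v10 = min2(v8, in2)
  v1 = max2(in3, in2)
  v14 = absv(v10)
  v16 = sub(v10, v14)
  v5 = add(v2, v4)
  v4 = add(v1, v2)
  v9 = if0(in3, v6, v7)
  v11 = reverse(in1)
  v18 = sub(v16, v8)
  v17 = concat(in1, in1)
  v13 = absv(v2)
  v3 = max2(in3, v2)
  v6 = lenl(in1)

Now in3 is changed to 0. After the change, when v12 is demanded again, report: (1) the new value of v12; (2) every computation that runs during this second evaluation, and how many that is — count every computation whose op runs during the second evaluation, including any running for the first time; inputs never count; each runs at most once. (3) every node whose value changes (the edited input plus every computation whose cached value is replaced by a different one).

New value of v12: 4.
Computations that run: v1, v2, v6, v9, v12 — 5 in total.
Values that change: in3, v9, v12.
Key observation: a condition flipped, so demand moved to the other branch — v4, v7 are never re-examined.

First evaluation (everything demanded from the output):
  v1 = max2(5, 7) = 7
  v2 = max2(5, 7) = 7
  v4 = add(7, 7) = 14
  v7 = neg(14) = -14
  v8 = sub(7, 7) = 0
  v9 = if0(in3=5 -> else branch v7) = -14
  v10 = min2(0, 7) = 0
  v12 = if0(v10=0 -> then branch v9) = -14

Propagation after the edit:
  v1: runs — in3 5->0; result 7 (same value as before).
  v2: runs — in3 5->0; result 7 (same value as before).
  v4: marked dirty but never re-examined — demand shifted away from it.
  v6: demanded for the first time — runs, produces 4.
  v7: marked dirty but never re-examined — demand shifted away from it.
  v8: checked — values it read are unchanged (v2 unchanged, in2 unchanged); reused cached 0 without running.
  v9: runs — in3 5->0; result 4.
  v10: checked — values it read are unchanged (v8 unchanged, in2 unchanged); reused cached 0 without running.
  v12: runs — v9 -14->4; result 4.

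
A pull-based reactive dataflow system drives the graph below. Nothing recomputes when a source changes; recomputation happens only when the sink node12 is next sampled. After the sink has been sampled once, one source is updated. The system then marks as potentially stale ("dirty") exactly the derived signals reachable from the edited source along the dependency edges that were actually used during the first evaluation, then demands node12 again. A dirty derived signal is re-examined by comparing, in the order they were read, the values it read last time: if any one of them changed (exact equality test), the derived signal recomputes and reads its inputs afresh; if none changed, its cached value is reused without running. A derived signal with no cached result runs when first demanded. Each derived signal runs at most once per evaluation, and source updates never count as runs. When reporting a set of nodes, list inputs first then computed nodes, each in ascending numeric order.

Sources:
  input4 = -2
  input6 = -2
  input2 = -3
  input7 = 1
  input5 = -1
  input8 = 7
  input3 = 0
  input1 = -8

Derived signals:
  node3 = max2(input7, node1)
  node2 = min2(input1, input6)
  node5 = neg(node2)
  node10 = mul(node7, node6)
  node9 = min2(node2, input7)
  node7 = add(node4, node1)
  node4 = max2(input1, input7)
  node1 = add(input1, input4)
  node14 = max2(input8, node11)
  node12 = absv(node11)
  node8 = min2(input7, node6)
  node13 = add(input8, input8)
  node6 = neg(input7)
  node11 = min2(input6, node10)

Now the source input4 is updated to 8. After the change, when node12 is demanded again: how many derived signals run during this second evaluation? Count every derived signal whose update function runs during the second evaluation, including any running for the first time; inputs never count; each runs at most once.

Derived signals that run: node1, node7, node10, node11 — 4 in total.
Key observation: the change is absorbed at node11 — it re-runs but produces the same value, and the output's value is unchanged.

First evaluation (everything demanded from the output):
  node1 = add(-8, -2) = -10
  node4 = max2(-8, 1) = 1
  node6 = neg(1) = -1
  node7 = add(1, -10) = -9
  node10 = mul(-9, -1) = 9
  node11 = min2(-2, 9) = -2
  node12 = absv(-2) = 2

Propagation after the edit:
  node1: runs — input4 -2->8; result 0.
  node7: runs — node1 -10->0; result 1.
  node10: runs — node7 -9->1; result -1.
  node11: runs — node10 9->-1; result -2 (same value as before).
  node12: checked — values it read are unchanged (node11 unchanged); reused cached 2 without running.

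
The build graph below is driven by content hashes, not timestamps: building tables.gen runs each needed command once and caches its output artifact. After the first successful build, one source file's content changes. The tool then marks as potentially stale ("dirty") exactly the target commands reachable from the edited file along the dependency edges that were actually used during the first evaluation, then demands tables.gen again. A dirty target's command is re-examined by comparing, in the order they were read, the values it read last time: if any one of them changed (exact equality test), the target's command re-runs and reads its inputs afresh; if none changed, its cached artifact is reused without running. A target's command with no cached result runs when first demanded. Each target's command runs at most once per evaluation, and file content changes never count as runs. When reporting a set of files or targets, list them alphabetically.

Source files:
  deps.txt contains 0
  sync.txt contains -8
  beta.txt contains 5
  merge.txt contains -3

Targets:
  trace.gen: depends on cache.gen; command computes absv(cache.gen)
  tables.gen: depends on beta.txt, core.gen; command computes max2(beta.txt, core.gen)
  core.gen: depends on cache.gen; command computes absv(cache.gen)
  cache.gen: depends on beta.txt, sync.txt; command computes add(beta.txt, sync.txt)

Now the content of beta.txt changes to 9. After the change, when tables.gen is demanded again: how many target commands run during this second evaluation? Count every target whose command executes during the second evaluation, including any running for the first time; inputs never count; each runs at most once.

Initial pass — values computed on the first demand:
  cache.gen = add(5, -8) = -3
  core.gen = absv(-3) = 3
  tables.gen = max2(5, 3) = 5

Second demand — change propagation:
  cache.gen: re-runs because beta.txt 5->9; new result 1.
  core.gen: re-runs because cache.gen -3->1; new result 1.
  tables.gen: re-runs because beta.txt 5->9; core.gen 3->1; new result 9.

Run set: cache.gen, core.gen, tables.gen (3 run).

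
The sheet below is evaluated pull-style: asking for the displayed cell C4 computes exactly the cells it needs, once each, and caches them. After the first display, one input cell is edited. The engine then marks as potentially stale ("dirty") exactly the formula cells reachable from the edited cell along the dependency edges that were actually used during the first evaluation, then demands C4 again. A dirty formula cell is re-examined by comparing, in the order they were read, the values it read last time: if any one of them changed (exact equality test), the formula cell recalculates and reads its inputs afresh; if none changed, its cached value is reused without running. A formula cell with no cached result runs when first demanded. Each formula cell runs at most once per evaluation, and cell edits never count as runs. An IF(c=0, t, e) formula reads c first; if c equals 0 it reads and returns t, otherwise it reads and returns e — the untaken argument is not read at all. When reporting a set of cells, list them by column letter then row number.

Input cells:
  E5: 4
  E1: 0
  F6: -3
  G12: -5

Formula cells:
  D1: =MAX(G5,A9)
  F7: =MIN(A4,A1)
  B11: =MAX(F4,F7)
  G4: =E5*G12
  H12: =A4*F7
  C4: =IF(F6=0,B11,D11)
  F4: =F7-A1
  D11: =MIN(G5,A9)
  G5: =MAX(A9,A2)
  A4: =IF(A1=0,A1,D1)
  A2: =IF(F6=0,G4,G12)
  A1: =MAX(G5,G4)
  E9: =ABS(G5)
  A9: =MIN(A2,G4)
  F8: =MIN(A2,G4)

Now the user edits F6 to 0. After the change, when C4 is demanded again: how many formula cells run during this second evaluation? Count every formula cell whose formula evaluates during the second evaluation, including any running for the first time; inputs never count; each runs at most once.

First demand of the output computes:
  G4 = 4 * -5 = -20
  A2 = IF(F6=0: F6=-3 -> else branch G12) = -5
  A9 = MIN(-5, -20) = -20
  G5 = MAX(-20, -5) = -5
  D11 = MIN(-5, -20) = -20
  C4 = IF(F6=0: F6=-3 -> else branch D11) = -20

After the edit, cleaning proceeds:
  A2: a read changed (F6 -3->0) — executes, giving -20.
  A9: a read changed (A2 -5->-20) — executes, giving -20 — identical to its old value.
  G5: a read changed (A2 -5->-20) — executes, giving -20.
  A1: had never run; runs now, result -20.
  D1: had never run; runs now, result -20.
  A4: had never run; runs now, result -20.
  D11: stays stale; no demand reaches it after the flip.
  F7: had never run; runs now, result -20.
  F4: had never run; runs now, result 0.
  B11: had never run; runs now, result 0.
  C4: a read changed (F6 -3->0) — executes, giving 0.

Note the branch switch — demand abandons D11, which is never re-examined.

10 formula cells run: A1, A2, A4, A9, B11, C4, D1, F4, F7, G5.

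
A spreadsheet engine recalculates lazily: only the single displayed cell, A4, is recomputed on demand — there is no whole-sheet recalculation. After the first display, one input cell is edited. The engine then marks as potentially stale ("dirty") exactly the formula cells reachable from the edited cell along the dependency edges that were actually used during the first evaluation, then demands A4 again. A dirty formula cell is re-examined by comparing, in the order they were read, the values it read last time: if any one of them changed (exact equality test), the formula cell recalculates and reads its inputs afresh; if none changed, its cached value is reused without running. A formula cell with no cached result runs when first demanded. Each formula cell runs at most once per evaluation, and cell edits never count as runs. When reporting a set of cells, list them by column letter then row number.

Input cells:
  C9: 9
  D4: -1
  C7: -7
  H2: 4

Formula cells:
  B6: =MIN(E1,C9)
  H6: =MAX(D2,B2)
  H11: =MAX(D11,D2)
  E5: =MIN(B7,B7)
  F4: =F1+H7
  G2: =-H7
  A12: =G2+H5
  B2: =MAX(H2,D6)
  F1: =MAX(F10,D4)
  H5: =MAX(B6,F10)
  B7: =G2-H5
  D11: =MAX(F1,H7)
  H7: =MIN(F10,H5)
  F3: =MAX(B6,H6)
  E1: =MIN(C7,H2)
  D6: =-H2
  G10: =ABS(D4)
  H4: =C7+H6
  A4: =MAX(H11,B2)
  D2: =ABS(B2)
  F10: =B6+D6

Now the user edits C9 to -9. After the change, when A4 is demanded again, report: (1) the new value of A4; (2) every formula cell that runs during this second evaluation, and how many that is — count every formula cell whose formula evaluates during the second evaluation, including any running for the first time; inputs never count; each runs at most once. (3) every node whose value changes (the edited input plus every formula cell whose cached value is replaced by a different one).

New value of A4: 4.
Formula cells that run: B6, D11, F1, F10, H5, H7 — 6 in total.
Values that change: B6, C9, F10, H5, H7.
Key observation: the cutoff stops propagation at H11 — its inputs' values are unchanged, so it reuses its cache.

First evaluation (everything demanded from the output):
  D6 = -(4) = -4
  B2 = MAX(4, -4) = 4
  D2 = ABS(4) = 4
  E1 = MIN(-7, 4) = -7
  B6 = MIN(-7, 9) = -7
  F10 = -7 + -4 = -11
  F1 = MAX(-11, -1) = -1
  H5 = MAX(-7, -11) = -7
  H7 = MIN(-11, -7) = -11
  D11 = MAX(-1, -11) = -1
  H11 = MAX(-1, 4) = 4
  A4 = MAX(4, 4) = 4

Propagation after the edit:
  B6: runs — C9 9->-9; result -9.
  F10: runs — B6 -7->-9; result -13.
  F1: runs — F10 -11->-13; result -1 (same value as before).
  H5: runs — B6 -7->-9; F10 -11->-13; result -9.
  H7: runs — F10 -11->-13; H5 -7->-9; result -13.
  D11: runs — H7 -11->-13; result -1 (same value as before).
  H11: checked — values it read are unchanged (D11 unchanged, D2 unchanged); reused cached 4 without running.
  A4: checked — values it read are unchanged (H11 unchanged, B2 unchanged); reused cached 4 without running.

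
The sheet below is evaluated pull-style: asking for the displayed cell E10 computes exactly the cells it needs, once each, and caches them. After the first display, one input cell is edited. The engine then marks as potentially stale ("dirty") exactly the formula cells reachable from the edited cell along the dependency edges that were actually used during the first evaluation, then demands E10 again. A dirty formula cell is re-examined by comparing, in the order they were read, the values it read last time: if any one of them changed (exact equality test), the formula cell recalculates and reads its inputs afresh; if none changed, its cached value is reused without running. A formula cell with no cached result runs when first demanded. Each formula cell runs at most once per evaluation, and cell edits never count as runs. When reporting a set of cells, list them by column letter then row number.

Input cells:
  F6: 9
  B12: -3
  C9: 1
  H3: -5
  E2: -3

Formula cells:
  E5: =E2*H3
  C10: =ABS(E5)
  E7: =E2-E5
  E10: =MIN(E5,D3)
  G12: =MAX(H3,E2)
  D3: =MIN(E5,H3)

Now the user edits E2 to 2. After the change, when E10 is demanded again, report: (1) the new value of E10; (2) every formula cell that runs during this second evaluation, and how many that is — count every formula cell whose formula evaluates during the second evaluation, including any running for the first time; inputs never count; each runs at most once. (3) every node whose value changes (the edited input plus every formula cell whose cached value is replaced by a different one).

First demand of the output computes:
  E5 = -3 * -5 = 15
  D3 = MIN(15, -5) = -5
  E10 = MIN(15, -5) = -5

After the edit, cleaning proceeds:
  E5: a read changed (E2 -3->2) — executes, giving -10.
  D3: a read changed (E5 15->-10) — executes, giving -10.
  E10: a read changed (E5 15->-10; D3 -5->-10) — executes, giving -10.

Demanding E10 again yields -10.
3 formula cells run: D3, E5, E10.
The nodes whose values change: D3, E2, E5, E10.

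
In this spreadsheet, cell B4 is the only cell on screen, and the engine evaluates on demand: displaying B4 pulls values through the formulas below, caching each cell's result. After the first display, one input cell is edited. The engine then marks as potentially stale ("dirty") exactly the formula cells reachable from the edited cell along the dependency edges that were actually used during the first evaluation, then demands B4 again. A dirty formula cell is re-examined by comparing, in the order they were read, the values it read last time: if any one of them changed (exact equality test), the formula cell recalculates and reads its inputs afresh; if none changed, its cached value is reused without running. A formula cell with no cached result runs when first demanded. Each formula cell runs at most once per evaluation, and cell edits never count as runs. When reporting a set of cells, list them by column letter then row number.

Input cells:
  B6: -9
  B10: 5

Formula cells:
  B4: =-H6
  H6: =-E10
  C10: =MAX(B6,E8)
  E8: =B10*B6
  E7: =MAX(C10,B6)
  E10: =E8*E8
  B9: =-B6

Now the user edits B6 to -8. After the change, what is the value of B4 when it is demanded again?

B4 now evaluates to 1600.

Initial pass — values computed on the first demand:
  E8 = 5 * -9 = -45
  E10 = -45 * -45 = 2025
  H6 = -(2025) = -2025
  B4 = -(-2025) = 2025

Second demand — change propagation:
  E8: re-runs because B6 -9->-8; new result -40.
  E10: re-runs because E8 -45->-40; E8 -45->-40; new result 1600.
  H6: re-runs because E10 2025->1600; new result -1600.
  B4: re-runs because H6 -2025->-1600; new result 1600.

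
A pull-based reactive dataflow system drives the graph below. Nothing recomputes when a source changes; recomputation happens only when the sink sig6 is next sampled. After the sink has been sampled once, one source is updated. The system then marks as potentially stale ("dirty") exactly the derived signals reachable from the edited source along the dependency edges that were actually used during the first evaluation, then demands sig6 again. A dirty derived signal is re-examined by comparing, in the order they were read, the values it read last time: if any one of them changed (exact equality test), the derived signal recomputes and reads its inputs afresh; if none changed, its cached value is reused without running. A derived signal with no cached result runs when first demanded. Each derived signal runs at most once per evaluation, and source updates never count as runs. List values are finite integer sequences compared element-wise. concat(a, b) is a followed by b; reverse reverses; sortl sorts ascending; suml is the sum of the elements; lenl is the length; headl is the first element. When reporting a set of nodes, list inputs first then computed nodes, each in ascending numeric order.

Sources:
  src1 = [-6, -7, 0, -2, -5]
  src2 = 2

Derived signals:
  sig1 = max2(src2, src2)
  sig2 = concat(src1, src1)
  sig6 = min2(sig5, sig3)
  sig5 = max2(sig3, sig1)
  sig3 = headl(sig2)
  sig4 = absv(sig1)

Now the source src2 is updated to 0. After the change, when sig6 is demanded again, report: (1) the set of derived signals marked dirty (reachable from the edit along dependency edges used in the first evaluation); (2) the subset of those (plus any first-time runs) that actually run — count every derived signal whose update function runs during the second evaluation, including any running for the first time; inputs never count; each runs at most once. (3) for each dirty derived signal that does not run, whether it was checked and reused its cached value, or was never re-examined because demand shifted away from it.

First evaluation (everything demanded from the output):
  sig1 = max2(2, 2) = 2
  sig2 = concat([-6, -7, 0, -2, -5], [-6, -7, 0, -2, -5]) = [-6, -7, 0, -2, -5, -6, -7, 0, -2, -5]
  sig3 = headl([-6, -7, 0, -2, -5, -6, -7, 0, -2, -5]) = -6
  sig5 = max2(-6, 2) = 2
  sig6 = min2(2, -6) = -6

Propagation after the edit:
  sig1: runs — src2 2->0; src2 2->0; result 0.
  sig5: runs — sig1 2->0; result 0.
  sig6: runs — sig5 2->0; result -6 (same value as before).

Marked dirty: sig1, sig5, sig6.
Derived signals that run: sig1, sig5, sig6 — 3 in total.
Every dirty derived signal ran.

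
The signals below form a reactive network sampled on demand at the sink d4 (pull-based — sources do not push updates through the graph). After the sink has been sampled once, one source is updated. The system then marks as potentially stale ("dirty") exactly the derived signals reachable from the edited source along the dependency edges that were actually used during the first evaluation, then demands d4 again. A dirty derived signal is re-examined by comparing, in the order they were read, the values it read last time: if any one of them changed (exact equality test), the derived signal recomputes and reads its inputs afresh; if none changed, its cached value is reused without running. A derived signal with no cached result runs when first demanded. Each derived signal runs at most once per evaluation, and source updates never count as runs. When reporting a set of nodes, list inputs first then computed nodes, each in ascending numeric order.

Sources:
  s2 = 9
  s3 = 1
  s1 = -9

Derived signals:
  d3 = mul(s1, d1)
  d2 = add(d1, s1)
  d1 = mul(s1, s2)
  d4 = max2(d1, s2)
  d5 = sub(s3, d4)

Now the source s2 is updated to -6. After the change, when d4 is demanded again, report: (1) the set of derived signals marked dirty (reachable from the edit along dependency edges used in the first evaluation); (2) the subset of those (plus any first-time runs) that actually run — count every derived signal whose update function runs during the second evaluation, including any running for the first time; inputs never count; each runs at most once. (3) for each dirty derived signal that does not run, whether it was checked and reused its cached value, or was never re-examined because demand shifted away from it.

Dirty set: d1, d4.
Run set: d1, d4 (2 run).
All dirty derived signals ended up running.

Initial pass — values computed on the first demand:
  d1 = mul(-9, 9) = -81
  d4 = max2(-81, 9) = 9

Second demand — change propagation:
  d1: re-runs because s2 9->-6; new result 54.
  d4: re-runs because d1 -81->54; s2 9->-6; new result 54.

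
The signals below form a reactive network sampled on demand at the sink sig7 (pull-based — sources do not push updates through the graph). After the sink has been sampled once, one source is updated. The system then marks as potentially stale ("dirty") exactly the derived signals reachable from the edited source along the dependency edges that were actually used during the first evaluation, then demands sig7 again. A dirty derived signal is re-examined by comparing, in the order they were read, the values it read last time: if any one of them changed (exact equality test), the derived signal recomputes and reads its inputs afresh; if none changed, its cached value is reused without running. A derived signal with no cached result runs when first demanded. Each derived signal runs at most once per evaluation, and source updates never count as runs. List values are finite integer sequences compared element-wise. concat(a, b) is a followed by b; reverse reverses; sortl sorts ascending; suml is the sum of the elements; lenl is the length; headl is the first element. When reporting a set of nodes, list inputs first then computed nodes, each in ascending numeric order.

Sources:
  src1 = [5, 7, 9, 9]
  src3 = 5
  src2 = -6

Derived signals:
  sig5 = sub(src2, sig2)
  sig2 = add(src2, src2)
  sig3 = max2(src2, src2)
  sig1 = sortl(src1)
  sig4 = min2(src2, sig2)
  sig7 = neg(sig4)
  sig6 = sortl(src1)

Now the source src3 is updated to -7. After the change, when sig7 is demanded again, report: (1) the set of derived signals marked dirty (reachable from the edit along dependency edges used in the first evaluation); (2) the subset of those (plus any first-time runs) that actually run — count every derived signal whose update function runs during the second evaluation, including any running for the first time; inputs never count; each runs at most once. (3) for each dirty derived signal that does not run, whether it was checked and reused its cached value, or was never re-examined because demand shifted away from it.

Initial pass — values computed on the first demand:
  sig2 = add(-6, -6) = -12
  sig4 = min2(-6, -12) = -12
  sig7 = neg(-12) = 12

Second demand — change propagation:
  no demanded computation ever read src3, so the edit dirties nothing and nothing runs.

The important point: nothing the output needs ever reads src3, so the edit is invisible to it.

Dirty set: none.
Run set: none (0 run).
All dirty derived signals ended up running.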